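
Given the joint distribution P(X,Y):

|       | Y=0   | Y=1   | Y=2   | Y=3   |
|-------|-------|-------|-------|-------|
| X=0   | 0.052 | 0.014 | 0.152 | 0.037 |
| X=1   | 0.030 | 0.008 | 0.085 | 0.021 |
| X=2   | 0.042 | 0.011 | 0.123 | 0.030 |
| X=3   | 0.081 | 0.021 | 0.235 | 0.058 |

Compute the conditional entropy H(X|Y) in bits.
1.9042 bits

H(X|Y) = H(X,Y) - H(Y)

H(X,Y) = -Σ_{x,y} P(x,y) log₂ P(x,y). Per-cell terms -P(x,y)·log₂P(x,y):
  X=0: 0.2217979, 0.0862180, 0.4131142, 0.1759842
  X=1: 0.1517668, 0.0557263, 0.3022934, 0.1170428
  X=2: 0.1920856, 0.0715699, 0.3718622, 0.1517668
  X=3: 0.2937007, 0.1170428, 0.4909778, 0.2382526
Sum of the 16 terms: H(X,Y) = 3.451202 bits

Marginal of Y (column sums):
  P(Y=0) = 0.052 + 0.030 + 0.042 + 0.081 = 0.205
  P(Y=1) = 0.014 + 0.008 + 0.011 + 0.021 = 0.054
  P(Y=2) = 0.152 + 0.085 + 0.123 + 0.235 = 0.595
  P(Y=3) = 0.037 + 0.021 + 0.030 + 0.058 = 0.146
H(Y) = -[0.205·log₂(0.205) + 0.054·log₂(0.054) + 0.595·log₂(0.595) + 0.146·log₂(0.146)]
  = 0.4686924 + 0.2273884 + 0.4456779 + 0.4052901 = 1.547049 bits

H(X|Y) = H(X,Y) - H(Y) = 3.451202 - 1.547049 = 1.9042 bits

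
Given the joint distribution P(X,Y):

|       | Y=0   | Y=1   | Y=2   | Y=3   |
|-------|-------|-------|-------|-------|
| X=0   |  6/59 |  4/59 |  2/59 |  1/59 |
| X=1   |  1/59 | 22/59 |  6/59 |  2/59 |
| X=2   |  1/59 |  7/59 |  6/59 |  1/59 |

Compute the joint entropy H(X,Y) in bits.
2.8947 bits

H(X,Y) = -Σ_{x,y} P(x,y) log₂ P(x,y). Per-cell terms -P(x,y)·log₂P(x,y):
  X=0: 0.33536, 0.26323, 0.16551, 0.09971
  X=1: 0.09971, 0.53069, 0.33536, 0.16551
  X=2: 0.09971, 0.36486, 0.33536, 0.09971
Sum of the 12 terms: H(X,Y) = 2.8947 bits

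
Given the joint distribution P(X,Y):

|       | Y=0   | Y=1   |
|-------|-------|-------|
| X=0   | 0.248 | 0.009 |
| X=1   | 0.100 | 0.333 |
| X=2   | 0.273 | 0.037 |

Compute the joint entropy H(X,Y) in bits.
2.1078 bits

H(X,Y) = -Σ_{x,y} P(x,y) log₂ P(x,y). Per-cell terms -P(x,y)·log₂P(x,y):
  X=0: 0.49887, 0.06116
  X=1: 0.33219, 0.52827
  X=2: 0.51134, 0.17598
Sum of the 6 terms: H(X,Y) = 2.1078 bits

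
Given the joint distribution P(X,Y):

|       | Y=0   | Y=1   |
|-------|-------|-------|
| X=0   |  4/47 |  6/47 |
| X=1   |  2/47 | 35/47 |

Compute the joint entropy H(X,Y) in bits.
1.1921 bits

H(X,Y) = -Σ_{x,y} P(x,y) log₂ P(x,y). Per-cell terms -P(x,y)·log₂P(x,y):
  X=0: 0.3025, 0.3791
  X=1: 0.1938, 0.3167
Sum of the 4 terms: H(X,Y) = 1.1921 bits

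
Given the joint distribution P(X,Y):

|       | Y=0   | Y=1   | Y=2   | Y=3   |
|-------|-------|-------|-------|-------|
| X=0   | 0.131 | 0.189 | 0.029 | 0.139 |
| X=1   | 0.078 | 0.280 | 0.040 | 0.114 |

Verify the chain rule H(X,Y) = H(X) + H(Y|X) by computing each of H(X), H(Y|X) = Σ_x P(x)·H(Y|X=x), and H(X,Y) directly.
H(X) = 0.9996 bits, H(Y|X) = 1.7269 bits, H(X,Y) = 2.7264 bits

Marginal of X (row sums):
  P(X=0) = 0.131 + 0.189 + 0.029 + 0.139 = 0.488
  P(X=1) = 0.078 + 0.280 + 0.040 + 0.114 = 0.512
H(X) = -[0.488·log₂(0.488) + 0.512·log₂(0.512)]
  = 0.50510 + 0.49448 = 0.9996 bits

H(Y|X) = Σ_x P(x)·H(Y|X=x):
  X=0: P(X=0) = 0.488, P(Y|X=0) = (131/488, 189/488, 29/488, 139/488) → H(Y|X=0) = 1.79742
  X=1: P(X=1) = 0.512, P(Y|X=1) = (39/256, 35/64, 5/64, 57/256) → H(Y|X=1) = 1.65960
H(Y|X) = 0.488·1.79742 + 0.512·1.65960 = 1.7269 bits

H(X,Y) = -Σ_{x,y} P(x,y) log₂ P(x,y). Per-cell terms -P(x,y)·log₂P(x,y):
  X=0: 0.38414, 0.45427, 0.14813, 0.39571
  X=1: 0.28707, 0.51422, 0.18575, 0.35715
Sum of the 8 terms: H(X,Y) = 2.7264 bits

Chain rule check:
  H(X) + H(Y|X) = 0.9996 + 1.7269 = 2.7265 bits
  H(X,Y) = 2.7264 bits
✓ Chain rule verified (Δ = 0.0001 is 4-dp rounding noise: each of the three values was rounded independently).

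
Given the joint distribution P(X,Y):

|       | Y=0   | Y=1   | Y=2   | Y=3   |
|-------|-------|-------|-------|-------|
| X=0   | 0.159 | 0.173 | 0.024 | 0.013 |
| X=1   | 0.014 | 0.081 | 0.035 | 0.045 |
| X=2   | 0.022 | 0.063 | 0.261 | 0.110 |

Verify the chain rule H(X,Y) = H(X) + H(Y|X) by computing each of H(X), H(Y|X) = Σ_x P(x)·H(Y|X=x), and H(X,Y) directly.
H(X) = 1.4874 bits, H(Y|X) = 1.5619 bits, H(X,Y) = 3.0493 bits

Marginal of X (row sums):
  P(X=0) = 0.159 + 0.173 + 0.024 + 0.013 = 0.369
  P(X=1) = 0.014 + 0.081 + 0.035 + 0.045 = 0.175
  P(X=2) = 0.022 + 0.063 + 0.261 + 0.110 = 0.456
H(X) = -[0.369·log₂(0.369) + 0.175·log₂(0.175) + 0.456·log₂(0.456)]
  = 0.53074 + 0.44005 + 0.51660 = 1.4874 bits

H(Y|X) = Σ_x P(x)·H(Y|X=x):
  X=0: P(X=0) = 0.369, P(Y|X=0) = (53/123, 173/369, 8/123, 13/369) → H(Y|X=0) = 1.46221
  X=1: P(X=1) = 0.175, P(Y|X=1) = (2/25, 81/175, 1/5, 9/35) → H(Y|X=1) = 1.77413
  X=2: P(X=2) = 0.456, P(Y|X=2) = (11/228, 21/152, 87/152, 55/228) → H(Y|X=2) = 1.56116
H(Y|X) = 0.369·1.46221 + 0.175·1.77413 + 0.456·1.56116 = 1.5619 bits

H(X,Y) = -Σ_{x,y} P(x,y) log₂ P(x,y). Per-cell terms -P(x,y)·log₂P(x,y):
  X=0: 0.42181, 0.43789, 0.12914, 0.08145
  X=1: 0.08622, 0.29370, 0.16928, 0.20133
  X=2: 0.12114, 0.25128, 0.50579, 0.35029
Sum of the 12 terms: H(X,Y) = 3.0493 bits

Chain rule check:
  H(X) + H(Y|X) = 1.4874 + 1.5619 = 3.0493 bits
  H(X,Y) = 3.0493 bits
✓ Chain rule verified.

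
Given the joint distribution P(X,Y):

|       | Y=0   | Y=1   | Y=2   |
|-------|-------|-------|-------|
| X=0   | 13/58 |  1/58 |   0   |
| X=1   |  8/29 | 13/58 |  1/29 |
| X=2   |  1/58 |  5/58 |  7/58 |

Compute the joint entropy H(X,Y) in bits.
2.5222 bits

H(X,Y) = -Σ_{x,y} P(x,y) log₂ P(x,y). Per-cell terms -P(x,y)·log₂P(x,y):
  X=0: 0.4836, 0.1010, 0.0000
  X=1: 0.5125, 0.4836, 0.1675
  X=2: 0.1010, 0.3048, 0.3682
  (cells with P = 0 contribute 0)
Sum of the 9 terms: H(X,Y) = 2.5222 bits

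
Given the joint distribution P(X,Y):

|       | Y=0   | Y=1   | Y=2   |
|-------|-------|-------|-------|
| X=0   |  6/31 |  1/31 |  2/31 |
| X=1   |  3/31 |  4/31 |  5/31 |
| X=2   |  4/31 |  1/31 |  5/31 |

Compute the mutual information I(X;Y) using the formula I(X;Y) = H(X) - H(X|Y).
0.1181 bits

I(X;Y) = H(X) - H(X|Y)

Marginal of X (row sums):
  P(X=0) = 6/31 + 1/31 + 2/31 = 9/31
  P(X=1) = 3/31 + 4/31 + 5/31 = 12/31
  P(X=2) = 4/31 + 1/31 + 5/31 = 10/31
H(X) = -[(9/31)·log₂(9/31) + (12/31)·log₂(12/31) + (10/31)·log₂(10/31)]
  = 0.51801 + 0.53003 + 0.52654 = 1.57458 bits

Marginal of Y (column sums):
  P(Y=0) = 6/31 + 3/31 + 4/31 = 13/31
  P(Y=1) = 1/31 + 4/31 + 1/31 = 6/31
  P(Y=2) = 2/31 + 5/31 + 5/31 = 12/31
H(X|Y) = Σ_y P(y)·H(X|Y=y):
  Y=0: P(Y=0) = 13/31, P(X|Y=0) = (6/13, 3/13, 4/13) → H(X|Y=0) = 1.52623
  Y=1: P(Y=1) = 6/31, P(X|Y=1) = (1/6, 2/3, 1/6) → H(X|Y=1) = 1.25163
  Y=2: P(Y=2) = 12/31, P(X|Y=2) = (1/6, 5/12, 5/12) → H(X|Y=2) = 1.48336
H(X|Y) = (13/31)·1.52623 + (6/31)·1.25163 + (12/31)·1.48336 = 1.45649 bits

I(X;Y) = H(X) - H(X|Y) = 1.57458 - 1.45649 = 0.1181 bits

Cross-check via I(X;Y) = H(X) + H(Y) - H(X,Y): computing H(Y) from the column sums and H(X,Y) from the 9 cells in the same way gives H(Y) = 1.51436 bits and H(X,Y) = 2.97084 bits, so
I(X;Y) = 1.57458 + 1.51436 - 2.97084 = 0.1181 bits ✓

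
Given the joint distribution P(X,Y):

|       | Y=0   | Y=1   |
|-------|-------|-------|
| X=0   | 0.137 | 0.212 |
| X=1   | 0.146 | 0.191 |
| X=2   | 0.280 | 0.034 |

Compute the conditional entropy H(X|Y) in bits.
1.4203 bits

H(X|Y) = H(X,Y) - H(Y)

H(X,Y) = -Σ_{x,y} P(x,y) log₂ P(x,y). Per-cell terms -P(x,y)·log₂P(x,y):
  X=0: 0.39288, 0.47443
  X=1: 0.40529, 0.45618
  X=2: 0.51422, 0.16586
Sum of the 6 terms: H(X,Y) = 2.40886 bits

Marginal of Y (column sums):
  P(Y=0) = 0.137 + 0.146 + 0.280 = 0.563
  P(Y=1) = 0.212 + 0.191 + 0.034 = 0.437
H(Y) = -[0.563·log₂(0.563) + 0.437·log₂(0.437)]
  = 0.46661 + 0.52191 = 0.98852 bits

H(X|Y) = H(X,Y) - H(Y) = 2.40886 - 0.98852 = 1.4203 bits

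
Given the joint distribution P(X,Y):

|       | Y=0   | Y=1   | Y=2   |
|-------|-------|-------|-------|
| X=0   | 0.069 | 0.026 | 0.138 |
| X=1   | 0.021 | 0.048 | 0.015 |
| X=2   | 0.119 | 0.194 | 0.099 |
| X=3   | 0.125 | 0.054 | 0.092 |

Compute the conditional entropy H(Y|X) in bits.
1.4620 bits

H(Y|X) = H(X,Y) - H(X)

H(X,Y) = -Σ_{x,y} P(x,y) log₂ P(x,y). Per-cell terms -P(x,y)·log₂P(x,y):
  X=0: 0.26615, 0.13690, 0.39430
  X=1: 0.11704, 0.21028, 0.09088
  X=2: 0.36545, 0.45898, 0.33031
  X=3: 0.37500, 0.22739, 0.31668
Sum of the 12 terms: H(X,Y) = 3.2894 bits

Marginal of X (row sums):
  P(X=0) = 0.069 + 0.026 + 0.138 = 0.233
  P(X=1) = 0.021 + 0.048 + 0.015 = 0.084
  P(X=2) = 0.119 + 0.194 + 0.099 = 0.412
  P(X=3) = 0.125 + 0.054 + 0.092 = 0.271
H(X) = -[0.233·log₂(0.233) + 0.084·log₂(0.084) + 0.412·log₂(0.412) + 0.271·log₂(0.271)]
  = 0.48967 + 0.30017 + 0.52706 + 0.51047 = 1.8274 bits

H(Y|X) = H(X,Y) - H(X) = 3.2894 - 1.8274 = 1.4620 bits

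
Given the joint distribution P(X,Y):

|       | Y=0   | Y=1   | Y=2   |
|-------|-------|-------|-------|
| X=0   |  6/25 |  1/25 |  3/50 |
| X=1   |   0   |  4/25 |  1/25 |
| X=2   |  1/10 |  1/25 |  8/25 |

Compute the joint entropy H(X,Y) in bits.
2.5762 bits

H(X,Y) = -Σ_{x,y} P(x,y) log₂ P(x,y). Per-cell terms -P(x,y)·log₂P(x,y):
  X=0: 0.4941, 0.1858, 0.2435
  X=1: 0.0000, 0.4230, 0.1858
  X=2: 0.3322, 0.1858, 0.5260
  (cells with P = 0 contribute 0)
Sum of the 9 terms: H(X,Y) = 2.5762 bits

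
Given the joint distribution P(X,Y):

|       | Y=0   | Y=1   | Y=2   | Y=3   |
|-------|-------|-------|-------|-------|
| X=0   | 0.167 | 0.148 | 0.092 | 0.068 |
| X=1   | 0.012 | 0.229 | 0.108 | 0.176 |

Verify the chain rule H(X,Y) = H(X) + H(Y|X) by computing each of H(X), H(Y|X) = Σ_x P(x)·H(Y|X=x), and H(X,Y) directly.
H(X) = 0.9982 bits, H(Y|X) = 1.7728 bits, H(X,Y) = 2.7710 bits

Marginal of X (row sums):
  P(X=0) = 0.167 + 0.148 + 0.092 + 0.068 = 0.475
  P(X=1) = 0.012 + 0.229 + 0.108 + 0.176 = 0.525
H(X) = -[0.475·log₂(0.475) + 0.525·log₂(0.525)]
  = 0.5102 + 0.4880 = 0.9982 bits

H(Y|X) = Σ_x P(x)·H(Y|X=x):
  X=0: P(X=0) = 0.475, P(Y|X=0) = (167/475, 148/475, 92/475, 68/475) → H(Y|X=0) = 1.9145
  X=1: P(X=1) = 0.525, P(Y|X=1) = (4/175, 229/525, 36/175, 176/525) → H(Y|X=1) = 1.6446
H(Y|X) = 0.475·1.9145 + 0.525·1.6446 = 1.7728 bits

H(X,Y) = -Σ_{x,y} P(x,y) log₂ P(x,y). Per-cell terms -P(x,y)·log₂P(x,y):
  X=0: 0.4312, 0.4079, 0.3167, 0.2637
  X=1: 0.0766, 0.4870, 0.3468, 0.4411
Sum of the 8 terms: H(X,Y) = 2.7710 bits

Chain rule check:
  H(X) + H(Y|X) = 0.9982 + 1.7728 = 2.7710 bits
  H(X,Y) = 2.7710 bits
✓ Chain rule verified.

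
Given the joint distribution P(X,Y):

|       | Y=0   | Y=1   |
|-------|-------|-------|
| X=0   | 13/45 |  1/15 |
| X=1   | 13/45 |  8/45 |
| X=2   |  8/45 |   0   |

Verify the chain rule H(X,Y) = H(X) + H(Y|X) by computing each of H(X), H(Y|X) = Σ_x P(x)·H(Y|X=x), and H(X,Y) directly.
H(X) = 1.4865 bits, H(Y|X) = 0.6949 bits, H(X,Y) = 2.1815 bits

Marginal of X (row sums):
  P(X=0) = 13/45 + 1/15 = 16/45
  P(X=1) = 13/45 + 8/45 = 7/15
  P(X=2) = 8/45 + 0 = 8/45
H(X) = -[(16/45)·log₂(16/45) + (7/15)·log₂(7/15) + (8/45)·log₂(8/45)]
  = 0.5304 + 0.5131 + 0.4430 = 1.4865 bits

H(Y|X) = Σ_x P(x)·H(Y|X=x):
  X=0: P(X=0) = 16/45, P(Y|X=0) = (13/16, 3/16) → H(Y|X=0) = 0.6962
  X=1: P(X=1) = 7/15, P(Y|X=1) = (13/21, 8/21) → H(Y|X=1) = 0.9587
  X=2: P(X=2) = 8/45, P(Y|X=2) = (1, 0) → H(Y|X=2) = 0.0000
H(Y|X) = (16/45)·0.6962 + (7/15)·0.9587 + (8/45)·0.0000 = 0.6949 bits

H(X,Y) = -Σ_{x,y} P(x,y) log₂ P(x,y). Per-cell terms -P(x,y)·log₂P(x,y):
  X=0: 0.5175, 0.2605
  X=1: 0.5175, 0.4430
  X=2: 0.4430, 0.0000
  (cells with P = 0 contribute 0)
Sum of the 6 terms: H(X,Y) = 2.1815 bits

Chain rule check:
  H(X) + H(Y|X) = 1.4865 + 0.6949 = 2.1814 bits
  H(X,Y) = 2.1815 bits
✓ Chain rule verified (Δ = 0.0001 is 4-dp rounding noise: each of the three values was rounded independently).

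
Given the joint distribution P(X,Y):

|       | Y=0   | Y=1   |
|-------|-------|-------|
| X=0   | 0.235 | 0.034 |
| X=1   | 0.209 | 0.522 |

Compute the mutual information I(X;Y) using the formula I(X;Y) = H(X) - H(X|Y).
0.2125 bits

I(X;Y) = H(X) - H(X|Y)

Marginal of X (row sums):
  P(X=0) = 0.235 + 0.034 = 0.269
  P(X=1) = 0.209 + 0.522 = 0.731
H(X) = -[0.269·log₂(0.269) + 0.731·log₂(0.731)]
  = 0.50957 + 0.33045 = 0.8400 bits

Marginal of Y (column sums):
  P(Y=0) = 0.235 + 0.209 = 0.444
  P(Y=1) = 0.034 + 0.522 = 0.556
H(X|Y) = Σ_y P(y)·H(X|Y=y):
  Y=0: P(Y=0) = 0.444, P(X|Y=0) = (235/444, 209/444) → H(X|Y=0) = 0.99753
  Y=1: P(Y=1) = 0.556, P(X|Y=1) = (17/278, 261/278) → H(X|Y=1) = 0.33200
H(X|Y) = 0.444·0.99753 + 0.556·0.33200 = 0.6275 bits

I(X;Y) = H(X) - H(X|Y) = 0.8400 - 0.6275 = 0.2125 bits

Cross-check via I(X;Y) = H(X) + H(Y) - H(X,Y): computing H(Y) from the column sums and H(X,Y) from the 4 cells in the same way gives H(Y) = 0.9909 bits and H(X,Y) = 1.6184 bits, so
I(X;Y) = 0.8400 + 0.9909 - 1.6184 = 0.2125 bits ✓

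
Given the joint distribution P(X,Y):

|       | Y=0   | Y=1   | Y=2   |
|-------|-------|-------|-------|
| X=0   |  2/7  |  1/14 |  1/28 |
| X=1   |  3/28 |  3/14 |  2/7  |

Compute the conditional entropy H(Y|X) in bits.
1.3313 bits

H(Y|X) = H(X,Y) - H(X)

H(X,Y) = -Σ_{x,y} P(x,y) log₂ P(x,y). Per-cell terms -P(x,y)·log₂P(x,y):
  X=0: 0.51639, 0.27195, 0.17169
  X=1: 0.34526, 0.47623, 0.51639
Sum of the 6 terms: H(X,Y) = 2.2979 bits

Marginal of X (row sums):
  P(X=0) = 2/7 + 1/14 + 1/28 = 11/28
  P(X=1) = 3/28 + 3/14 + 2/7 = 17/28
H(X) = -[(11/28)·log₂(11/28) + (17/28)·log₂(17/28)]
  = 0.52954 + 0.43708 = 0.9666 bits

H(Y|X) = H(X,Y) - H(X) = 2.2979 - 0.9666 = 1.3313 bits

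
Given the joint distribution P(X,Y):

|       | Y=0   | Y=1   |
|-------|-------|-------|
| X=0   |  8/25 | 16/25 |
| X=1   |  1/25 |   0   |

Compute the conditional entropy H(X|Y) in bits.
0.1812 bits

H(X|Y) = H(X,Y) - H(Y)

H(X,Y) = -Σ_{x,y} P(x,y) log₂ P(x,y). Per-cell terms -P(x,y)·log₂P(x,y):
  X=0: 0.5260, 0.4121
  X=1: 0.1858, 0.0000
  (cells with P = 0 contribute 0)
Sum of the 4 terms: H(X,Y) = 1.1239 bits

Marginal of Y (column sums):
  P(Y=0) = 8/25 + 1/25 = 9/25
  P(Y=1) = 16/25 + 0 = 16/25
H(Y) = -[(9/25)·log₂(9/25) + (16/25)·log₂(16/25)]
  = 0.5306 + 0.4121 = 0.9427 bits

H(X|Y) = H(X,Y) - H(Y) = 1.1239 - 0.9427 = 0.1812 bits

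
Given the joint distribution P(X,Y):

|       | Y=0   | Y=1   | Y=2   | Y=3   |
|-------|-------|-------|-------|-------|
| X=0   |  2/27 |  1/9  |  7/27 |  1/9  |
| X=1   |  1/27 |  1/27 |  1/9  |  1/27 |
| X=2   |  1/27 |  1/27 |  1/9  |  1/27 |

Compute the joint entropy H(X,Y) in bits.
3.2486 bits

H(X,Y) = -Σ_{x,y} P(x,y) log₂ P(x,y). Per-cell terms -P(x,y)·log₂P(x,y):
  X=0: 0.27814, 0.35221, 0.50492, 0.35221
  X=1: 0.17611, 0.17611, 0.35221, 0.17611
  X=2: 0.17611, 0.17611, 0.35221, 0.17611
Sum of the 12 terms: H(X,Y) = 3.2486 bits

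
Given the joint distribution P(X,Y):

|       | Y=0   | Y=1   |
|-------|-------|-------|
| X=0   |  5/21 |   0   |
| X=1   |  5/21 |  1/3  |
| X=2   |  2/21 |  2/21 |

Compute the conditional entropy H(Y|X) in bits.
0.7504 bits

H(Y|X) = H(X,Y) - H(X)

H(X,Y) = -Σ_{x,y} P(x,y) log₂ P(x,y). Per-cell terms -P(x,y)·log₂P(x,y):
  X=0: 0.49295, 0.00000
  X=1: 0.49295, 0.52832
  X=2: 0.32308, 0.32308
  (cells with P = 0 contribute 0)
Sum of the 6 terms: H(X,Y) = 2.1604 bits

Marginal of X (row sums):
  P(X=0) = 5/21 + 0 = 5/21
  P(X=1) = 5/21 + 1/3 = 4/7
  P(X=2) = 2/21 + 2/21 = 4/21
H(X) = -[(5/21)·log₂(5/21) + (4/7)·log₂(4/7) + (4/21)·log₂(4/21)]
  = 0.49295 + 0.46135 + 0.45568 = 1.4100 bits

H(Y|X) = H(X,Y) - H(X) = 2.1604 - 1.4100 = 0.7504 bits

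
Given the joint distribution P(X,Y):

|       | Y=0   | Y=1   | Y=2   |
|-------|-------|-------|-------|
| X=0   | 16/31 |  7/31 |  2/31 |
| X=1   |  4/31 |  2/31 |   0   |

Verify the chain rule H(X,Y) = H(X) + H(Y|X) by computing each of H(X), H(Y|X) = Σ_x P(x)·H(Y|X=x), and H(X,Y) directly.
H(X) = 0.7088 bits, H(Y|X) = 1.1598 bits, H(X,Y) = 1.8687 bits

Marginal of X (row sums):
  P(X=0) = 16/31 + 7/31 + 2/31 = 25/31
  P(X=1) = 4/31 + 2/31 + 0 = 6/31
H(X) = -[(25/31)·log₂(25/31) + (6/31)·log₂(6/31)]
  = 0.25027 + 0.45856 = 0.7088 bits

H(Y|X) = Σ_x P(x)·H(Y|X=x):
  X=0: P(X=0) = 25/31, P(Y|X=0) = (16/25, 7/25, 2/25) → H(Y|X=0) = 1.21780
  X=1: P(X=1) = 6/31, P(Y|X=1) = (2/3, 1/3, 0) → H(Y|X=1) = 0.91830
H(Y|X) = (25/31)·1.21780 + (6/31)·0.91830 = 1.1598 bits

H(X,Y) = -Σ_{x,y} P(x,y) log₂ P(x,y). Per-cell terms -P(x,y)·log₂P(x,y):
  X=0: 0.49249, 0.48477, 0.25511
  X=1: 0.38119, 0.25511, 0.00000
  (cells with P = 0 contribute 0)
Sum of the 6 terms: H(X,Y) = 1.8687 bits

Chain rule check:
  H(X) + H(Y|X) = 0.7088 + 1.1598 = 1.8686 bits
  H(X,Y) = 1.8687 bits
✓ Chain rule verified (Δ = 0.0001 is 4-dp rounding noise: each of the three values was rounded independently).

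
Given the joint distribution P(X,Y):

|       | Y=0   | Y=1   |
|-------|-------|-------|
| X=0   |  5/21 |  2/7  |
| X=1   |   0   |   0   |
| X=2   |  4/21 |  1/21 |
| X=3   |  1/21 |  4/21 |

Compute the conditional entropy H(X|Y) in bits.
1.3406 bits

H(X|Y) = H(X,Y) - H(Y)

H(X,Y) = -Σ_{x,y} P(x,y) log₂ P(x,y). Per-cell terms -P(x,y)·log₂P(x,y):
  X=0: 0.49295, 0.51639
  X=1: 0.00000, 0.00000
  X=2: 0.45568, 0.20916
  X=3: 0.20916, 0.45568
  (cells with P = 0 contribute 0)
Sum of the 8 terms: H(X,Y) = 2.3390 bits

Marginal of Y (column sums):
  P(Y=0) = 5/21 + 0 + 4/21 + 1/21 = 10/21
  P(Y=1) = 2/7 + 0 + 1/21 + 4/21 = 11/21
H(Y) = -[(10/21)·log₂(10/21) + (11/21)·log₂(11/21)]
  = 0.50971 + 0.48865 = 0.9984 bits

H(X|Y) = H(X,Y) - H(Y) = 2.3390 - 0.9984 = 1.3406 bits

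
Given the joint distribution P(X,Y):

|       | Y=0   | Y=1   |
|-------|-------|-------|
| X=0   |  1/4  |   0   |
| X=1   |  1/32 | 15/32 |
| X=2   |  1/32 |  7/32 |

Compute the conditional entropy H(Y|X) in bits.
0.3045 bits

H(Y|X) = H(X,Y) - H(X)

H(X,Y) = -Σ_{x,y} P(x,y) log₂ P(x,y). Per-cell terms -P(x,y)·log₂P(x,y):
  X=0: 0.50000, 0.00000
  X=1: 0.15625, 0.51240
  X=2: 0.15625, 0.47964
  (cells with P = 0 contribute 0)
Sum of the 6 terms: H(X,Y) = 1.8045 bits

Marginal of X (row sums):
  P(X=0) = 1/4 + 0 = 1/4
  P(X=1) = 1/32 + 15/32 = 1/2
  P(X=2) = 1/32 + 7/32 = 1/4
H(X) = -[(1/4)·log₂(1/4) + (1/2)·log₂(1/2) + (1/4)·log₂(1/4)]
  = 0.50000 + 0.50000 + 0.50000 = 1.5000 bits

H(Y|X) = H(X,Y) - H(X) = 1.8045 - 1.5000 = 0.3045 bits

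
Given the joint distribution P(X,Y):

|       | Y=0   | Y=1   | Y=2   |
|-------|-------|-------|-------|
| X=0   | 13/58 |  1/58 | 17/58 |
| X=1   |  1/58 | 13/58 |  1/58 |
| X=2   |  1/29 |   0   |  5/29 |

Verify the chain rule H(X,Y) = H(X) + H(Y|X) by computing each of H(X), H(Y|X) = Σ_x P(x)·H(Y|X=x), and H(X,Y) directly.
H(X) = 1.4579 bits, H(Y|X) = 0.9360 bits, H(X,Y) = 2.3939 bits

Marginal of X (row sums):
  P(X=0) = 13/58 + 1/58 + 17/58 = 31/58
  P(X=1) = 1/58 + 13/58 + 1/58 = 15/58
  P(X=2) = 1/29 + 0 + 5/29 = 6/29
H(X) = -[(31/58)·log₂(31/58) + (15/58)·log₂(15/58) + (6/29)·log₂(6/29)]
  = 0.48306 + 0.50459 + 0.47028 = 1.4579 bits

H(Y|X) = Σ_x P(x)·H(Y|X=x):
  X=0: P(X=0) = 31/58, P(Y|X=0) = (13/31, 1/31, 17/31) → H(Y|X=0) = 1.16089
  X=1: P(X=1) = 15/58, P(Y|X=1) = (1/15, 13/15, 1/15) → H(Y|X=1) = 0.69984
  X=2: P(X=2) = 6/29, P(Y|X=2) = (1/6, 0, 5/6) → H(Y|X=2) = 0.65002
H(Y|X) = (31/58)·1.16089 + (15/58)·0.69984 + (6/29)·0.65002 = 0.9360 bits

H(X,Y) = -Σ_{x,y} P(x,y) log₂ P(x,y). Per-cell terms -P(x,y)·log₂P(x,y):
  X=0: 0.48359, 0.10100, 0.51894
  X=1: 0.10100, 0.48359, 0.10100
  X=2: 0.16752, 0.00000, 0.43725
  (cells with P = 0 contribute 0)
Sum of the 9 terms: H(X,Y) = 2.3939 bits

Chain rule check:
  H(X) + H(Y|X) = 1.4579 + 0.9360 = 2.3939 bits
  H(X,Y) = 2.3939 bits
✓ Chain rule verified.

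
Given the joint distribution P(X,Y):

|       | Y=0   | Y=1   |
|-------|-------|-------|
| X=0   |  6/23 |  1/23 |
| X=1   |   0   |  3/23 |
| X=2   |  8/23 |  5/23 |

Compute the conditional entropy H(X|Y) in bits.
1.1286 bits

H(X|Y) = H(X,Y) - H(Y)

H(X,Y) = -Σ_{x,y} P(x,y) log₂ P(x,y). Per-cell terms -P(x,y)·log₂P(x,y):
  X=0: 0.50572160, 0.19667661
  X=1: 0.00000000, 0.38329558
  X=2: 0.52993459, 0.47861606
  (cells with P = 0 contribute 0)
Sum of the 6 terms: H(X,Y) = 2.0942444 bits

Marginal of Y (column sums):
  P(Y=0) = 6/23 + 0 + 8/23 = 14/23
  P(Y=1) = 1/23 + 3/23 + 5/23 = 9/23
H(Y) = -[(14/23)·log₂(14/23) + (9/23)·log₂(9/23)]
  = 0.43595211 + 0.52968403 = 0.9656361 bits

H(X|Y) = H(X,Y) - H(Y) = 2.0942444 - 0.9656361 = 1.1286 bits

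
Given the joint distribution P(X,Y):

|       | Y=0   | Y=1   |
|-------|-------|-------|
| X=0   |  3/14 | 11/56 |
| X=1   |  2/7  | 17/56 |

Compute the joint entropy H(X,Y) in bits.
1.9759 bits

H(X,Y) = -Σ_{x,y} P(x,y) log₂ P(x,y). Per-cell terms -P(x,y)·log₂P(x,y):
  X=0: 0.4762, 0.4612
  X=1: 0.5164, 0.5221
Sum of the 4 terms: H(X,Y) = 1.9759 bits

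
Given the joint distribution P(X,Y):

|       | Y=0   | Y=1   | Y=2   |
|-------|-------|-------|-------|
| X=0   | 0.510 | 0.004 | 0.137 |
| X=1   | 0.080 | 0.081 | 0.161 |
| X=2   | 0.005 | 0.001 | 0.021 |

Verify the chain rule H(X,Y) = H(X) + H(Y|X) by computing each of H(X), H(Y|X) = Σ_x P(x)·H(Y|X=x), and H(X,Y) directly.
H(X) = 1.0703 bits, H(Y|X) = 1.0246 bits, H(X,Y) = 2.0948 bits

Marginal of X (row sums):
  P(X=0) = 0.510 + 0.004 + 0.137 = 0.651
  P(X=1) = 0.080 + 0.081 + 0.161 = 0.322
  P(X=2) = 0.005 + 0.001 + 0.021 = 0.027
H(X) = -[0.651·log₂(0.651) + 0.322·log₂(0.322) + 0.027·log₂(0.027)]
  = 0.40315 + 0.52643 + 0.14069 = 1.0703 bits

H(Y|X) = Σ_x P(x)·H(Y|X=x):
  X=0: P(X=0) = 0.651, P(Y|X=0) = (170/217, 4/651, 137/651) → H(Y|X=0) = 0.79421
  X=1: P(X=1) = 0.322, P(Y|X=1) = (40/161, 81/322, 1/2) → H(Y|X=1) = 1.49999
  X=2: P(X=2) = 0.027, P(Y|X=2) = (5/27, 1/27, 7/9) → H(Y|X=2) = 0.90865
H(Y|X) = 0.651·0.79421 + 0.322·1.49999 + 0.027·0.90865 = 1.0246 bits

H(X,Y) = -Σ_{x,y} P(x,y) log₂ P(x,y). Per-cell terms -P(x,y)·log₂P(x,y):
  X=0: 0.49543, 0.03186, 0.39288
  X=1: 0.29151, 0.29370, 0.42421
  X=2: 0.03822, 0.00997, 0.11704
Sum of the 9 terms: H(X,Y) = 2.0948 bits

Chain rule check:
  H(X) + H(Y|X) = 1.0703 + 1.0246 = 2.0949 bits
  H(X,Y) = 2.0948 bits
✓ Chain rule verified (Δ = 0.0001 is 4-dp rounding noise: each of the three values was rounded independently).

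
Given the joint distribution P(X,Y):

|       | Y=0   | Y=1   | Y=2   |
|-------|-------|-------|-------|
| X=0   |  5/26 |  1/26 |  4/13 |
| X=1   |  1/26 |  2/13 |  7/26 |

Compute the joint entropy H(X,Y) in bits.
2.2673 bits

H(X,Y) = -Σ_{x,y} P(x,y) log₂ P(x,y). Per-cell terms -P(x,y)·log₂P(x,y):
  X=0: 0.45741, 0.18079, 0.52321
  X=1: 0.18079, 0.41545, 0.50968
Sum of the 6 terms: H(X,Y) = 2.2673 bits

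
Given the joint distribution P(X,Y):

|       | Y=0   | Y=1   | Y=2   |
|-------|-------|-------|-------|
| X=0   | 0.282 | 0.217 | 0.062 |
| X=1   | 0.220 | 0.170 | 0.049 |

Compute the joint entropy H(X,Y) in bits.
2.3704 bits

H(X,Y) = -Σ_{x,y} P(x,y) log₂ P(x,y). Per-cell terms -P(x,y)·log₂P(x,y):
  X=0: 0.5150, 0.4783, 0.2487
  X=1: 0.4806, 0.4346, 0.2132
Sum of the 6 terms: H(X,Y) = 2.3704 bits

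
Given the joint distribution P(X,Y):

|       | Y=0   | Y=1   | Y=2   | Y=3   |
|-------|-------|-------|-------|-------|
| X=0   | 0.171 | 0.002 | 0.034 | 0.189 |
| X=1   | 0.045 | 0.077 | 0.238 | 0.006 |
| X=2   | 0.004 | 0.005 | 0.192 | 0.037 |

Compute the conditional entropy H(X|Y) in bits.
1.0165 bits

H(X|Y) = H(X,Y) - H(Y)

H(X,Y) = -Σ_{x,y} P(x,y) log₂ P(x,y). Per-cell terms -P(x,y)·log₂P(x,y):
  X=0: 0.4357, 0.0179, 0.1659, 0.4543
  X=1: 0.2013, 0.2848, 0.4929, 0.0443
  X=2: 0.0319, 0.0382, 0.4571, 0.1760
Sum of the 12 terms: H(X,Y) = 2.8003 bits

Marginal of Y (column sums):
  P(Y=0) = 0.171 + 0.045 + 0.004 = 0.220
  P(Y=1) = 0.002 + 0.077 + 0.005 = 0.084
  P(Y=2) = 0.034 + 0.238 + 0.192 = 0.464
  P(Y=3) = 0.189 + 0.006 + 0.037 = 0.232
H(Y) = -[0.220·log₂(0.220) + 0.084·log₂(0.084) + 0.464·log₂(0.464) + 0.232·log₂(0.232)]
  = 0.4806 + 0.3002 + 0.5140 + 0.4890 = 1.7838 bits

H(X|Y) = H(X,Y) - H(Y) = 2.8003 - 1.7838 = 1.0165 bits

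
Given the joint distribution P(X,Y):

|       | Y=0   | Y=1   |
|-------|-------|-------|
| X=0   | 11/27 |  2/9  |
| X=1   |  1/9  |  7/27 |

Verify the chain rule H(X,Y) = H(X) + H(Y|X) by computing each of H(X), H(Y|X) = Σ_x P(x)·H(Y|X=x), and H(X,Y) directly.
H(X) = 0.9510 bits, H(Y|X) = 0.9162 bits, H(X,Y) = 1.8671 bits

Marginal of X (row sums):
  P(X=0) = 11/27 + 2/9 = 17/27
  P(X=1) = 1/9 + 7/27 = 10/27
H(X) = -[(17/27)·log₂(17/27) + (10/27)·log₂(10/27)]
  = 0.42023 + 0.53073 = 0.9510 bits

H(Y|X) = Σ_x P(x)·H(Y|X=x):
  X=0: P(X=0) = 17/27, P(Y|X=0) = (11/17, 6/17) → H(Y|X=0) = 0.93667
  X=1: P(X=1) = 10/27, P(Y|X=1) = (3/10, 7/10) → H(Y|X=1) = 0.88129
H(Y|X) = (17/27)·0.93667 + (10/27)·0.88129 = 0.9162 bits

H(X,Y) = -Σ_{x,y} P(x,y) log₂ P(x,y). Per-cell terms -P(x,y)·log₂P(x,y):
  X=0: 0.52778, 0.48221
  X=1: 0.35221, 0.50492
Sum of the 4 terms: H(X,Y) = 1.8671 bits

Chain rule check:
  H(X) + H(Y|X) = 0.9510 + 0.9162 = 1.8672 bits
  H(X,Y) = 1.8671 bits
✓ Chain rule verified (Δ = 0.0001 is 4-dp rounding noise: each of the three values was rounded independently).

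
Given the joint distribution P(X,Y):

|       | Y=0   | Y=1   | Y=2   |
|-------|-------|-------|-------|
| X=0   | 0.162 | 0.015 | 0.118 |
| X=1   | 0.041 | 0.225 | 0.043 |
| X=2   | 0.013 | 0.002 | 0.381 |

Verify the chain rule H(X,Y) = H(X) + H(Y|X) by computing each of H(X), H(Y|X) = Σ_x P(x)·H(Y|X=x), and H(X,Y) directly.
H(X) = 1.5723 bits, H(Y|X) = 0.8059 bits, H(X,Y) = 2.3782 bits

Marginal of X (row sums):
  P(X=0) = 0.162 + 0.015 + 0.118 = 0.295
  P(X=1) = 0.041 + 0.225 + 0.043 = 0.309
  P(X=2) = 0.013 + 0.002 + 0.381 = 0.396
H(X) = -[0.295·log₂(0.295) + 0.309·log₂(0.309) + 0.396·log₂(0.396)]
  = 0.51956 + 0.52355 + 0.52923 = 1.5723 bits

H(Y|X) = Σ_x P(x)·H(Y|X=x):
  X=0: P(X=0) = 0.295, P(Y|X=0) = (162/295, 3/59, 2/5) → H(Y|X=0) = 1.22216
  X=1: P(X=1) = 0.309, P(Y|X=1) = (41/309, 75/103, 43/309) → H(Y|X=1) = 1.11583
  X=2: P(X=2) = 0.396, P(Y|X=2) = (13/396, 1/198, 127/132) → H(Y|X=2) = 0.25394
H(Y|X) = 0.295·1.22216 + 0.309·1.11583 + 0.396·0.25394 = 0.8059 bits

H(X,Y) = -Σ_{x,y} P(x,y) log₂ P(x,y). Per-cell terms -P(x,y)·log₂P(x,y):
  X=0: 0.42540, 0.09088, 0.36381
  X=1: 0.18894, 0.48420, 0.19520
  X=2: 0.08145, 0.01793, 0.53040
Sum of the 9 terms: H(X,Y) = 2.3782 bits

Chain rule check:
  H(X) + H(Y|X) = 1.5723 + 0.8059 = 2.3782 bits
  H(X,Y) = 2.3782 bits
✓ Chain rule verified.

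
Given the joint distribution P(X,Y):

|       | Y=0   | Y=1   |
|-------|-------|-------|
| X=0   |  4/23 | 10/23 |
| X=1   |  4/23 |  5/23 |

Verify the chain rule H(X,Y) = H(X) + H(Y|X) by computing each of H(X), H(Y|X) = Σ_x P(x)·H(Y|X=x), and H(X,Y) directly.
H(X) = 0.9656 bits, H(Y|X) = 0.9132 bits, H(X,Y) = 1.8788 bits

Marginal of X (row sums):
  P(X=0) = 4/23 + 10/23 = 14/23
  P(X=1) = 4/23 + 5/23 = 9/23
H(X) = -[(14/23)·log₂(14/23) + (9/23)·log₂(9/23)]
  = 0.43595 + 0.52968 = 0.9656 bits

H(Y|X) = Σ_x P(x)·H(Y|X=x):
  X=0: P(X=0) = 14/23, P(Y|X=0) = (2/7, 5/7) → H(Y|X=0) = 0.86312
  X=1: P(X=1) = 9/23, P(Y|X=1) = (4/9, 5/9) → H(Y|X=1) = 0.99108
H(Y|X) = (14/23)·0.86312 + (9/23)·0.99108 = 0.9132 bits

H(X,Y) = -Σ_{x,y} P(x,y) log₂ P(x,y). Per-cell terms -P(x,y)·log₂P(x,y):
  X=0: 0.43888, 0.52245
  X=1: 0.43888, 0.47862
Sum of the 4 terms: H(X,Y) = 1.8788 bits

Chain rule check:
  H(X) + H(Y|X) = 0.9656 + 0.9132 = 1.8788 bits
  H(X,Y) = 1.8788 bits
✓ Chain rule verified.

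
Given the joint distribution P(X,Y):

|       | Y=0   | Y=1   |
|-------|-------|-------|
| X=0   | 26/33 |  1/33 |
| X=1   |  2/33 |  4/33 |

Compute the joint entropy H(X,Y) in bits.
1.0380 bits

H(X,Y) = -Σ_{x,y} P(x,y) log₂ P(x,y). Per-cell terms -P(x,y)·log₂P(x,y):
  X=0: 0.2710, 0.1529
  X=1: 0.2451, 0.3690
Sum of the 4 terms: H(X,Y) = 1.0380 bits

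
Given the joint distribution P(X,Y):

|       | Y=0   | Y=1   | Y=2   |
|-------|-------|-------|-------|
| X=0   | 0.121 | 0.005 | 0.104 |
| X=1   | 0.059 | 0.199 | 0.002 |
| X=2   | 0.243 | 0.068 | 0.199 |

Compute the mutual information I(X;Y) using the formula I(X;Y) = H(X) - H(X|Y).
0.3548 bits

I(X;Y) = H(X) - H(X|Y)

Marginal of X (row sums):
  P(X=0) = 0.121 + 0.005 + 0.104 = 0.230
  P(X=1) = 0.059 + 0.199 + 0.002 = 0.260
  P(X=2) = 0.243 + 0.068 + 0.199 = 0.510
H(X) = -[0.230·log₂(0.230) + 0.260·log₂(0.260) + 0.510·log₂(0.510)]
  = 0.487668 + 0.505288 + 0.495430 = 1.48839 bits

Marginal of Y (column sums):
  P(Y=0) = 0.121 + 0.059 + 0.243 = 0.423
  P(Y=1) = 0.005 + 0.199 + 0.068 = 0.272
  P(Y=2) = 0.104 + 0.002 + 0.199 = 0.305
H(X|Y) = Σ_y P(y)·H(X|Y=y):
  Y=0: P(Y=0) = 0.423, P(X|Y=0) = (121/423, 59/423, 27/47) → H(X|Y=0) = 1.372297
  Y=1: P(Y=1) = 0.272, P(X|Y=1) = (5/272, 199/272, 1/4) → H(X|Y=1) = 0.935825
  Y=2: P(Y=2) = 0.305, P(X|Y=2) = (104/305, 2/305, 199/305) → H(X|Y=2) = 0.978783
H(X|Y) = 0.423·1.372297 + 0.272·0.935825 + 0.305·0.978783 = 1.13355 bits

I(X;Y) = H(X) - H(X|Y) = 1.48839 - 1.13355 = 0.3548 bits

Cross-check via I(X;Y) = H(X) + H(Y) - H(X,Y): computing H(Y) from the column sums and H(X,Y) from the 9 cells in the same way gives H(Y) = 1.55846 bits and H(X,Y) = 2.69202 bits, so
I(X;Y) = 1.48839 + 1.55846 - 2.69202 = 0.3548 bits ✓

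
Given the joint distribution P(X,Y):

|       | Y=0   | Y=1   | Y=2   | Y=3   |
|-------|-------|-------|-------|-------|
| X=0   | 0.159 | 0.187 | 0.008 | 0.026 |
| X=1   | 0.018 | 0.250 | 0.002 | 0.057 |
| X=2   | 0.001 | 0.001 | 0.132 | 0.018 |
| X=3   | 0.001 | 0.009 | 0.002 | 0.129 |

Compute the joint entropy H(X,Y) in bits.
2.9047 bits

H(X,Y) = -Σ_{x,y} P(x,y) log₂ P(x,y). Per-cell terms -P(x,y)·log₂P(x,y):
  X=0: 0.42181, 0.45233, 0.05573, 0.13690
  X=1: 0.10433, 0.50000, 0.01793, 0.23557
  X=2: 0.00997, 0.00997, 0.38562, 0.10433
  X=3: 0.00997, 0.06116, 0.01793, 0.38114
Sum of the 16 terms: H(X,Y) = 2.9047 bits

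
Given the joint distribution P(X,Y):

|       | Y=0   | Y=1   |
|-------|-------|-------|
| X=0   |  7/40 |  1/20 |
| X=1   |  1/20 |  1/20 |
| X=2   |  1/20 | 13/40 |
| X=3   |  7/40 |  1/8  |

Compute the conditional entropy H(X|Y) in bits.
1.6537 bits

H(X|Y) = H(X,Y) - H(Y)

H(X,Y) = -Σ_{x,y} P(x,y) log₂ P(x,y). Per-cell terms -P(x,y)·log₂P(x,y):
  X=0: 0.44005, 0.21610
  X=1: 0.21610, 0.21610
  X=2: 0.21610, 0.52698
  X=3: 0.44005, 0.37500
Sum of the 8 terms: H(X,Y) = 2.6465 bits

Marginal of Y (column sums):
  P(Y=0) = 7/40 + 1/20 + 1/20 + 7/40 = 9/20
  P(Y=1) = 1/20 + 1/20 + 13/40 + 1/8 = 11/20
H(Y) = -[(9/20)·log₂(9/20) + (11/20)·log₂(11/20)]
  = 0.51840 + 0.47437 = 0.9928 bits

H(X|Y) = H(X,Y) - H(Y) = 2.6465 - 0.9928 = 1.6537 bits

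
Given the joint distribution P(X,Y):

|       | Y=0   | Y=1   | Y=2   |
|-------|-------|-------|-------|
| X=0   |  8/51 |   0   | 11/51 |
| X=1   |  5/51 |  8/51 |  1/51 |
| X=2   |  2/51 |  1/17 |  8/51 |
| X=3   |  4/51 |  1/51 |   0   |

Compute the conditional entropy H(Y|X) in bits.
1.1237 bits

H(Y|X) = H(X,Y) - H(X)

H(X,Y) = -Σ_{x,y} P(x,y) log₂ P(x,y). Per-cell terms -P(x,y)·log₂P(x,y):
  X=0: 0.419204, 0.000000, 0.477312
  X=1: 0.328480, 0.419204, 0.111224
  X=2: 0.183232, 0.240439, 0.419204
  X=3: 0.288033, 0.111224, 0.000000
  (cells with P = 0 contribute 0)
Sum of the 12 terms: H(X,Y) = 2.99756 bits

Marginal of X (row sums):
  P(X=0) = 8/51 + 0 + 11/51 = 19/51
  P(X=1) = 5/51 + 8/51 + 1/51 = 14/51
  P(X=2) = 2/51 + 1/17 + 8/51 = 13/51
  P(X=3) = 4/51 + 1/51 + 0 = 5/51
H(X) = -[(19/51)·log₂(19/51) + (14/51)·log₂(14/51) + (13/51)·log₂(13/51) + (5/51)·log₂(5/51)]
  = 0.530695 + 0.511980 + 0.502663 + 0.328480 = 1.87382 bits

H(Y|X) = H(X,Y) - H(X) = 2.99756 - 1.87382 = 1.1237 bits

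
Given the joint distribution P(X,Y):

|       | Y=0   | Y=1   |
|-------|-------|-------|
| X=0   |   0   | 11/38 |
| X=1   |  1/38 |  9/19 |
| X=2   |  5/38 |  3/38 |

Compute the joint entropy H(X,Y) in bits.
1.8406 bits

H(X,Y) = -Σ_{x,y} P(x,y) log₂ P(x,y). Per-cell terms -P(x,y)·log₂P(x,y):
  X=0: 0.0000, 0.5177
  X=1: 0.1381, 0.5106
  X=2: 0.3850, 0.2892
  (cells with P = 0 contribute 0)
Sum of the 6 terms: H(X,Y) = 1.8406 bits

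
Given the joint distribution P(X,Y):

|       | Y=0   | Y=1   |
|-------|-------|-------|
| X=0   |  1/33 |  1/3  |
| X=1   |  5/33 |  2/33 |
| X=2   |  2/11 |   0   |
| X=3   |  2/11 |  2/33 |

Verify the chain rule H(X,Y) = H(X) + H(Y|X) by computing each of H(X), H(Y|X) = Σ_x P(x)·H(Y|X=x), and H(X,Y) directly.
H(X) = 1.9480 bits, H(Y|X) = 0.5302 bits, H(X,Y) = 2.4782 bits

Marginal of X (row sums):
  P(X=0) = 1/33 + 1/3 = 4/11
  P(X=1) = 5/33 + 2/33 = 7/33
  P(X=2) = 2/11 + 0 = 2/11
  P(X=3) = 2/11 + 2/33 = 8/33
H(X) = -[(4/11)·log₂(4/11) + (7/33)·log₂(7/33) + (2/11)·log₂(2/11) + (8/33)·log₂(8/33)]
  = 0.53070 + 0.47452 + 0.44717 + 0.49561 = 1.9480 bits

H(Y|X) = Σ_x P(x)·H(Y|X=x):
  X=0: P(X=0) = 4/11, P(Y|X=0) = (1/12, 11/12) → H(Y|X=0) = 0.41382
  X=1: P(X=1) = 7/33, P(Y|X=1) = (5/7, 2/7) → H(Y|X=1) = 0.86312
  X=2: P(X=2) = 2/11, P(Y|X=2) = (1, 0) → H(Y|X=2) = 0.00000
  X=3: P(X=3) = 8/33, P(Y|X=3) = (3/4, 1/4) → H(Y|X=3) = 0.81128
H(Y|X) = (4/11)·0.41382 + (7/33)·0.86312 + (2/11)·0.00000 + (8/33)·0.81128 = 0.5302 bits

H(X,Y) = -Σ_{x,y} P(x,y) log₂ P(x,y). Per-cell terms -P(x,y)·log₂P(x,y):
  X=0: 0.15286, 0.52832
  X=1: 0.41249, 0.24511
  X=2: 0.44717, 0.00000
  X=3: 0.44717, 0.24511
  (cells with P = 0 contribute 0)
Sum of the 8 terms: H(X,Y) = 2.4782 bits

Chain rule check:
  H(X) + H(Y|X) = 1.9480 + 0.5302 = 2.4782 bits
  H(X,Y) = 2.4782 bits
✓ Chain rule verified.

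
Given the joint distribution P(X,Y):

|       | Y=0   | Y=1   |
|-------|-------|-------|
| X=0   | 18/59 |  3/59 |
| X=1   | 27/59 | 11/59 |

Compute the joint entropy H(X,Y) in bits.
1.7089 bits

H(X,Y) = -Σ_{x,y} P(x,y) log₂ P(x,y). Per-cell terms -P(x,y)·log₂P(x,y):
  X=0: 0.5225, 0.2185
  X=1: 0.5161, 0.4518
Sum of the 4 terms: H(X,Y) = 1.7089 bits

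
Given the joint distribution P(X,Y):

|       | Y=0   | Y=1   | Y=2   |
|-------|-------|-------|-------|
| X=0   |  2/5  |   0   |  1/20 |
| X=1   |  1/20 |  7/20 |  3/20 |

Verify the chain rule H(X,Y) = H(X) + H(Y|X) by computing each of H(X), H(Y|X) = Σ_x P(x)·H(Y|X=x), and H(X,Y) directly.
H(X) = 0.9928 bits, H(Y|X) = 0.9088 bits, H(X,Y) = 1.9016 bits

Marginal of X (row sums):
  P(X=0) = 2/5 + 0 + 1/20 = 9/20
  P(X=1) = 1/20 + 7/20 + 3/20 = 11/20
H(X) = -[(9/20)·log₂(9/20) + (11/20)·log₂(11/20)]
  = 0.51840 + 0.47437 = 0.9928 bits

H(Y|X) = Σ_x P(x)·H(Y|X=x):
  X=0: P(X=0) = 9/20, P(Y|X=0) = (8/9, 0, 1/9) → H(Y|X=0) = 0.50326
  X=1: P(X=1) = 11/20, P(Y|X=1) = (1/11, 7/11, 3/11) → H(Y|X=1) = 1.24067
H(Y|X) = (9/20)·0.50326 + (11/20)·1.24067 = 0.9088 bits

H(X,Y) = -Σ_{x,y} P(x,y) log₂ P(x,y). Per-cell terms -P(x,y)·log₂P(x,y):
  X=0: 0.52877, 0.00000, 0.21610
  X=1: 0.21610, 0.53010, 0.41054
  (cells with P = 0 contribute 0)
Sum of the 6 terms: H(X,Y) = 1.9016 bits

Chain rule check:
  H(X) + H(Y|X) = 0.9928 + 0.9088 = 1.9016 bits
  H(X,Y) = 1.9016 bits
✓ Chain rule verified.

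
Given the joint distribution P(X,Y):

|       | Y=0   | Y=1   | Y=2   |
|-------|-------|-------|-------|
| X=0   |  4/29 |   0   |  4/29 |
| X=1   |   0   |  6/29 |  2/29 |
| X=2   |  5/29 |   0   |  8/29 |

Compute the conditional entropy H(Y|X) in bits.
0.9306 bits

H(Y|X) = H(X,Y) - H(X)

H(X,Y) = -Σ_{x,y} P(x,y) log₂ P(x,y). Per-cell terms -P(x,y)·log₂P(x,y):
  X=0: 0.394204, 0.000000, 0.394204
  X=1: 0.000000, 0.470280, 0.266068
  X=2: 0.437251, 0.000000, 0.512546
  (cells with P = 0 contribute 0)
Sum of the 9 terms: H(X,Y) = 2.47455 bits

Marginal of X (row sums):
  P(X=0) = 4/29 + 0 + 4/29 = 8/29
  P(X=1) = 0 + 6/29 + 2/29 = 8/29
  P(X=2) = 5/29 + 0 + 8/29 = 13/29
H(X) = -[(8/29)·log₂(8/29) + (8/29)·log₂(8/29) + (13/29)·log₂(13/29)]
  = 0.512546 + 0.512546 + 0.518898 = 1.54399 bits

H(Y|X) = H(X,Y) - H(X) = 2.47455 - 1.54399 = 0.9306 bits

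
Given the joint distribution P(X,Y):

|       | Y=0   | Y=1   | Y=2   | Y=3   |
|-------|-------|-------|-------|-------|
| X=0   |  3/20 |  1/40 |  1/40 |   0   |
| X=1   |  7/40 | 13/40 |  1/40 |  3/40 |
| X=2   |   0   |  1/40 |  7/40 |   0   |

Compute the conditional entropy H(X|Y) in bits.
0.8080 bits

H(X|Y) = H(X,Y) - H(Y)

H(X,Y) = -Σ_{x,y} P(x,y) log₂ P(x,y). Per-cell terms -P(x,y)·log₂P(x,y):
  X=0: 0.41054, 0.13305, 0.13305, 0.00000
  X=1: 0.44005, 0.52698, 0.13305, 0.28027
  X=2: 0.00000, 0.13305, 0.44005, 0.00000
  (cells with P = 0 contribute 0)
Sum of the 12 terms: H(X,Y) = 2.6301 bits

Marginal of Y (column sums):
  P(Y=0) = 3/20 + 7/40 + 0 = 13/40
  P(Y=1) = 1/40 + 13/40 + 1/40 = 3/8
  P(Y=2) = 1/40 + 1/40 + 7/40 = 9/40
  P(Y=3) = 0 + 3/40 + 0 = 3/40
H(Y) = -[(13/40)·log₂(13/40) + (3/8)·log₂(3/8) + (9/40)·log₂(9/40) + (3/40)·log₂(3/40)]
  = 0.52698 + 0.53064 + 0.48420 + 0.28027 = 1.8221 bits

H(X|Y) = H(X,Y) - H(Y) = 2.6301 - 1.8221 = 0.8080 bits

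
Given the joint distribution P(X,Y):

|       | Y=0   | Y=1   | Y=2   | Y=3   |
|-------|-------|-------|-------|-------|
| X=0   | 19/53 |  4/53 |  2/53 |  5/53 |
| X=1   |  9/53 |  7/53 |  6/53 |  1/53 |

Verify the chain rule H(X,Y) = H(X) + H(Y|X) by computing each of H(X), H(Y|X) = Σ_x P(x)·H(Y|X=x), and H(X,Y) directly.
H(X) = 0.9874 bits, H(Y|X) = 1.6083 bits, H(X,Y) = 2.5956 bits

Marginal of X (row sums):
  P(X=0) = 19/53 + 4/53 + 2/53 + 5/53 = 30/53
  P(X=1) = 9/53 + 7/53 + 6/53 + 1/53 = 23/53
H(X) = -[(30/53)·log₂(30/53) + (23/53)·log₂(23/53)]
  = 0.46473 + 0.52265 = 0.9874 bits

H(Y|X) = Σ_x P(x)·H(Y|X=x):
  X=0: P(X=0) = 30/53, P(Y|X=0) = (19/30, 2/15, 1/15, 1/6) → H(Y|X=0) = 1.49622
  X=1: P(X=1) = 23/53, P(Y|X=1) = (9/23, 7/23, 6/23, 1/23) → H(Y|X=1) = 1.75441
H(Y|X) = (30/53)·1.49622 + (23/53)·1.75441 = 1.6083 bits

H(X,Y) = -Σ_{x,y} P(x,y) log₂ P(x,y). Per-cell terms -P(x,y)·log₂P(x,y):
  X=0: 0.53056, 0.28135, 0.17841, 0.32132
  X=1: 0.43438, 0.38574, 0.35581, 0.10807
Sum of the 8 terms: H(X,Y) = 2.5956 bits

Chain rule check:
  H(X) + H(Y|X) = 0.9874 + 1.6083 = 2.5957 bits
  H(X,Y) = 2.5956 bits
✓ Chain rule verified (Δ = 0.0001 is 4-dp rounding noise: each of the three values was rounded independently).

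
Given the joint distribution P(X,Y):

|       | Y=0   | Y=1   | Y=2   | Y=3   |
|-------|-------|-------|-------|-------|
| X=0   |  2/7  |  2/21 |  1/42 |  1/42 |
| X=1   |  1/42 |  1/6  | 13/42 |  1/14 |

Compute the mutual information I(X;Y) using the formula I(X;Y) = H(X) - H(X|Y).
0.4154 bits

I(X;Y) = H(X) - H(X|Y)

Marginal of X (row sums):
  P(X=0) = 2/7 + 2/21 + 1/42 + 1/42 = 3/7
  P(X=1) = 1/42 + 1/6 + 13/42 + 1/14 = 4/7
H(X) = -[(3/7)·log₂(3/7) + (4/7)·log₂(4/7)]
  = 0.5239 + 0.4613 = 0.9852 bits

Marginal of Y (column sums):
  P(Y=0) = 2/7 + 1/42 = 13/42
  P(Y=1) = 2/21 + 1/6 = 11/42
  P(Y=2) = 1/42 + 13/42 = 1/3
  P(Y=3) = 1/42 + 1/14 = 2/21
H(X|Y) = Σ_y P(y)·H(X|Y=y):
  Y=0: P(Y=0) = 13/42, P(X|Y=0) = (12/13, 1/13) → H(X|Y=0) = 0.3912
  Y=1: P(Y=1) = 11/42, P(X|Y=1) = (4/11, 7/11) → H(X|Y=1) = 0.9457
  Y=2: P(Y=2) = 1/3, P(X|Y=2) = (1/14, 13/14) → H(X|Y=2) = 0.3712
  Y=3: P(Y=3) = 2/21, P(X|Y=3) = (1/4, 3/4) → H(X|Y=3) = 0.8113
H(X|Y) = (13/42)·0.3912 + (11/42)·0.9457 + (1/3)·0.3712 + (2/21)·0.8113 = 0.5698 bits

I(X;Y) = H(X) - H(X|Y) = 0.9852 - 0.5698 = 0.4154 bits

Cross-check via I(X;Y) = H(X) + H(Y) - H(X,Y): computing H(Y) from the column sums and H(X,Y) from the 8 cells in the same way gives H(Y) = 1.8813 bits and H(X,Y) = 2.4511 bits, so
I(X;Y) = 0.9852 + 1.8813 - 2.4511 = 0.4154 bits ✓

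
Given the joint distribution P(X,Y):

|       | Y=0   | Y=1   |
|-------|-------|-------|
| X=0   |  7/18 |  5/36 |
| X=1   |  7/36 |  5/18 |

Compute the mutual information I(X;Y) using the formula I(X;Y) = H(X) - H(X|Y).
0.0795 bits

I(X;Y) = H(X) - H(X|Y)

Marginal of X (row sums):
  P(X=0) = 7/18 + 5/36 = 19/36
  P(X=1) = 7/36 + 5/18 = 17/36
H(X) = -[(19/36)·log₂(19/36) + (17/36)·log₂(17/36)]
  = 0.4866 + 0.5112 = 0.9978 bits

Marginal of Y (column sums):
  P(Y=0) = 7/18 + 7/36 = 7/12
  P(Y=1) = 5/36 + 5/18 = 5/12
H(X|Y) = Σ_y P(y)·H(X|Y=y):
  Y=0: P(Y=0) = 7/12, P(X|Y=0) = (2/3, 1/3) → H(X|Y=0) = 0.9183
  Y=1: P(Y=1) = 5/12, P(X|Y=1) = (1/3, 2/3) → H(X|Y=1) = 0.9183
H(X|Y) = (7/12)·0.9183 + (5/12)·0.9183 = 0.9183 bits

I(X;Y) = H(X) - H(X|Y) = 0.9978 - 0.9183 = 0.0795 bits

Cross-check via I(X;Y) = H(X) + H(Y) - H(X,Y): computing H(Y) from the column sums and H(X,Y) from the 4 cells in the same way gives H(Y) = 0.9799 bits and H(X,Y) = 1.8982 bits, so
I(X;Y) = 0.9978 + 0.9799 - 1.8982 = 0.0795 bits ✓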